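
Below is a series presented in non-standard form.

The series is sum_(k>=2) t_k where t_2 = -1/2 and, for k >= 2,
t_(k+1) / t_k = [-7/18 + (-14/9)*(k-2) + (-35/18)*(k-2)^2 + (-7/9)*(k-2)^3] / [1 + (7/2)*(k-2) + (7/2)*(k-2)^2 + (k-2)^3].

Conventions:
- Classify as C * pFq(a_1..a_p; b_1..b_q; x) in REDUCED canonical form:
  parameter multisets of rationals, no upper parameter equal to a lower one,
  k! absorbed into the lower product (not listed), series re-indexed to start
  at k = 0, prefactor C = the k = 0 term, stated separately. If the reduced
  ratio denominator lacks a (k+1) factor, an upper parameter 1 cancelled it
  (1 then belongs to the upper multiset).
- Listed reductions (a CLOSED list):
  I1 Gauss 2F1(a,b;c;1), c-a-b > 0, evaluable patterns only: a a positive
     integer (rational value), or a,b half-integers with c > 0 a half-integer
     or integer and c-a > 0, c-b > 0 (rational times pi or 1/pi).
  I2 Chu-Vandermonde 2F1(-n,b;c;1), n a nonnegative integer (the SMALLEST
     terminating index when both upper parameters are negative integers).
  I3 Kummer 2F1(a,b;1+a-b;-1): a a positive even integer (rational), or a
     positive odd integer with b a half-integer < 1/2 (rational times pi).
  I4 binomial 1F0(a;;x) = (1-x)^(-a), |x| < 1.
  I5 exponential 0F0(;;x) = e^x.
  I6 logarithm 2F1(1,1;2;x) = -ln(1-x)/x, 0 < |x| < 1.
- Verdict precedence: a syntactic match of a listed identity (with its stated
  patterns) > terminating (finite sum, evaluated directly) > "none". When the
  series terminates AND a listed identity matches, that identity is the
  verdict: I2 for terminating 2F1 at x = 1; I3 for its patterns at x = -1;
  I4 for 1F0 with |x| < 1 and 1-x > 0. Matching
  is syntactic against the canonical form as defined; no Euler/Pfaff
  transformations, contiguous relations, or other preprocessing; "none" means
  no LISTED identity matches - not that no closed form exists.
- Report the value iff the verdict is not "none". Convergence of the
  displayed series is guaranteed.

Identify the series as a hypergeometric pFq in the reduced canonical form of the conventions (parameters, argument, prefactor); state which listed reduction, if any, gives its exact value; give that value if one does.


This is -1/2 * 2F1(1, 1; 2; -7/9) in reduced canonical form. Verdict: the logarithmic series (I6) matches (the logarithm: parameters (1,1;2), x = -7/9). Exact value: (-9/14) * ln(16/9).

Key observation: t_0 being -1/2, the ratio is unreduced: k + 1/2 divides both sides (C = -1/2).
Adjacent-term ratio: r(k) = (-7/9) * (k+1) (k+1) / [(k+2) (k+1)] - rational in k, leading ratio (-7/9); with t_0 = -1/2, classification follows.


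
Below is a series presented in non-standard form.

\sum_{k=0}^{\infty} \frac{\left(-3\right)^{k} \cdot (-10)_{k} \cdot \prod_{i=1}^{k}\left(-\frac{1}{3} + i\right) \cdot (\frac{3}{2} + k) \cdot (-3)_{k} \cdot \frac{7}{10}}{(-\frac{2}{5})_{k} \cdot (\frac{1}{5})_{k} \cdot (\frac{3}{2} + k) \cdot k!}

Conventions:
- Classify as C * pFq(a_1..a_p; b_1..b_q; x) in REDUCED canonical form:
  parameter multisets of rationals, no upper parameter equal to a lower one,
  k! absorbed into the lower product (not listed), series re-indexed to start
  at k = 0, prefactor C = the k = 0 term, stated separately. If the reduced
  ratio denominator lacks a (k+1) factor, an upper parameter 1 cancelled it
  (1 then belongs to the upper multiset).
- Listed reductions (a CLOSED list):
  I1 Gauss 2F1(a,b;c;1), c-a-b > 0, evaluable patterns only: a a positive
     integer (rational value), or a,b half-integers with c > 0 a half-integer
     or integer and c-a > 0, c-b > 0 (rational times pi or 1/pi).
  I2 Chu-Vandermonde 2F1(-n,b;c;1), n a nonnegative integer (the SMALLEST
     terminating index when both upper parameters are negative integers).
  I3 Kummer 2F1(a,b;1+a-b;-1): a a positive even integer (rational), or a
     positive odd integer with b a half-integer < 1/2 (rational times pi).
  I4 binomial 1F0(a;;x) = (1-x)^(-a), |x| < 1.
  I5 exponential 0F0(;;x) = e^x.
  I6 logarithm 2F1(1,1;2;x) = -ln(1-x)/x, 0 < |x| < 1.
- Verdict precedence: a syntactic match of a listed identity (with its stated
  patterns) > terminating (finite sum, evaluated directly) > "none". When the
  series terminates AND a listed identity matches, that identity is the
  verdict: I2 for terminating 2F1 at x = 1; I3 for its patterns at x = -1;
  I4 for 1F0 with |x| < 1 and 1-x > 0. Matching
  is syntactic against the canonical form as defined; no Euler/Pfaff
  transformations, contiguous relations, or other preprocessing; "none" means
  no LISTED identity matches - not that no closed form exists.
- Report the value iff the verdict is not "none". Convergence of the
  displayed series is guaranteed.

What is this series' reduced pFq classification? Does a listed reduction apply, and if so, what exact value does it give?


Key step: t_0 = \frac{7}{10} here, and the running product (C = 7/10) telescopes to a rising factorial.
Ratio: r(k) = -3 * (k-10) (k-3) (k+\frac{2}{3}) / [(k-\frac{2}{5}) (k+\frac{1}{5}) (k+1)] - rational in k, leading ratio -3; with t_0 = \frac{7}{10}, classification follows.

With C = \frac{7}{10}: the canonical form is 3F2(-10, -3, \frac{2}{3}; -\frac{2}{5}, \frac{1}{5}; -3). Verdict: terminating. (-3)_k vanishes past k = 3, leaving a 4-term sum, computed directly. Its exact value is \frac{9161726}{55}.


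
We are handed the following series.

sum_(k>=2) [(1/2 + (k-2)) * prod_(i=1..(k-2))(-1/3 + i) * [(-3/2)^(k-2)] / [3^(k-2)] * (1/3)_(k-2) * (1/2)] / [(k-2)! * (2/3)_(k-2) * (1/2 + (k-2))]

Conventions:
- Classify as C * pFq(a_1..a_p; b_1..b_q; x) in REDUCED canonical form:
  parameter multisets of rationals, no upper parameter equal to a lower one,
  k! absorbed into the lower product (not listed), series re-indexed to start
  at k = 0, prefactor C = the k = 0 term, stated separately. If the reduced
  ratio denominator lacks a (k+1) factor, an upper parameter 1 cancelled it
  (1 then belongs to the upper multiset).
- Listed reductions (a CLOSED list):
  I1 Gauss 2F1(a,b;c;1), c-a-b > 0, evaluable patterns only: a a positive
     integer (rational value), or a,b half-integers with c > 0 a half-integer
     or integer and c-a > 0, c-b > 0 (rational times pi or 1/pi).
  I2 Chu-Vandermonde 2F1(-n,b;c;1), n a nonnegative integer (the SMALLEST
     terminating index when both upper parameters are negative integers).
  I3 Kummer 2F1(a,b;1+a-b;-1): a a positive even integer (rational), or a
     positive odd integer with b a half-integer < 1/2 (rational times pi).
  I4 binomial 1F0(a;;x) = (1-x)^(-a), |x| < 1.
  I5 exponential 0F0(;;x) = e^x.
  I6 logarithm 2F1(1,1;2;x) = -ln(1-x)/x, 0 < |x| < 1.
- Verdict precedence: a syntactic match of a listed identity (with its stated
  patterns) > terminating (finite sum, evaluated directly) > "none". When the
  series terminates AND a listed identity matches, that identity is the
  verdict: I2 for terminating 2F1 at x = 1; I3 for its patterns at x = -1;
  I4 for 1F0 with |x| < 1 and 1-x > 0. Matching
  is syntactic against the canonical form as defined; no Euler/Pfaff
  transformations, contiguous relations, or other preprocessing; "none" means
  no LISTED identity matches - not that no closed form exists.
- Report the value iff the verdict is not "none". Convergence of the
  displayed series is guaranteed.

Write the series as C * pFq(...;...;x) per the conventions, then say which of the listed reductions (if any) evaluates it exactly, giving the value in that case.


Classification (C = 1/2): 1F0 with upper {1/3}, lower {-}, argument x = -1/2. Verdict: the I4 binomial reduction applies (the 1F0 binomial series: exponent -1/3, x = -1/2). Exact value: (1/2) * (3/2)^(-1/3).

First insight: t_0 = 1/2 here, and the running product (prefactor 1/2) telescopes to a rising factorial.
Term ratio: r(k) = (-1/2) * (k+1/3) / [(k+1)] - rational; roots negated = parameters, x = (-1/2), C = 1/2.


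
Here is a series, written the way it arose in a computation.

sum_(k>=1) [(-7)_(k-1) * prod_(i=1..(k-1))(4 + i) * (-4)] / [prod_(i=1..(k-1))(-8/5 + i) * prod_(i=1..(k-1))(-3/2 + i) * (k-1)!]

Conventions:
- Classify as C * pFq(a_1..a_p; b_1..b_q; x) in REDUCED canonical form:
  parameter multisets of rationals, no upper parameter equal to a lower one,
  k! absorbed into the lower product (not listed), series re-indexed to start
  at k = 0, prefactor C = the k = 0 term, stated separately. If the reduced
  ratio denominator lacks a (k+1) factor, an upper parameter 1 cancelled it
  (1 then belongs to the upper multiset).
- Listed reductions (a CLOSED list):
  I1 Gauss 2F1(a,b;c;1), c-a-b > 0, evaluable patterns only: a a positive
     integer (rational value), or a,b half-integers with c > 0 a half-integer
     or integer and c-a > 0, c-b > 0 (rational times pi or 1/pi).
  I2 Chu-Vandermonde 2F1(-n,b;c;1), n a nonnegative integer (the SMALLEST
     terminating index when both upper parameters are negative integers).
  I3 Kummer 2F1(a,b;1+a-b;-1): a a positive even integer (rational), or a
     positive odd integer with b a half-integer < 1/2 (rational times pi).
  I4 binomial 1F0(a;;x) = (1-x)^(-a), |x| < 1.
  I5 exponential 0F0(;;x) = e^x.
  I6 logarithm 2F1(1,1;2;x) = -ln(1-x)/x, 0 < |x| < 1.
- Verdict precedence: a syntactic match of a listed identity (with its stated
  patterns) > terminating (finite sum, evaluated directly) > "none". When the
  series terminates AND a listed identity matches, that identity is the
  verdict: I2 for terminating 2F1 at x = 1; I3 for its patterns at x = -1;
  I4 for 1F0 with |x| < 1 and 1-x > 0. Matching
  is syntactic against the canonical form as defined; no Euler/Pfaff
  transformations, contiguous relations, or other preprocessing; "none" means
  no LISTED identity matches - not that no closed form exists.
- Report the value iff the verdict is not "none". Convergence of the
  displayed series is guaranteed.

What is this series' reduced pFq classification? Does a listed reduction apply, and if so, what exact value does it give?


At argument 1: a 2F2 with upper {-7, 5}, lower {-3/5, -1/2}, scaled by C = -4. Verdict: terminating. (-7)_k vanishes past k = 7, leaving a 8-term sum, computed directly. Sum: -206185748/318087.

Key observation: with t_0 = -4, the lower running product (C = -4) is a rising factorial.
Adjacent-term ratio: r(k) = 1 * (k-7) (k+5) / [(k-3/5) (k-1/2) (k+1)] - rational in k. x = 1; t_0 = -4; negate the roots.


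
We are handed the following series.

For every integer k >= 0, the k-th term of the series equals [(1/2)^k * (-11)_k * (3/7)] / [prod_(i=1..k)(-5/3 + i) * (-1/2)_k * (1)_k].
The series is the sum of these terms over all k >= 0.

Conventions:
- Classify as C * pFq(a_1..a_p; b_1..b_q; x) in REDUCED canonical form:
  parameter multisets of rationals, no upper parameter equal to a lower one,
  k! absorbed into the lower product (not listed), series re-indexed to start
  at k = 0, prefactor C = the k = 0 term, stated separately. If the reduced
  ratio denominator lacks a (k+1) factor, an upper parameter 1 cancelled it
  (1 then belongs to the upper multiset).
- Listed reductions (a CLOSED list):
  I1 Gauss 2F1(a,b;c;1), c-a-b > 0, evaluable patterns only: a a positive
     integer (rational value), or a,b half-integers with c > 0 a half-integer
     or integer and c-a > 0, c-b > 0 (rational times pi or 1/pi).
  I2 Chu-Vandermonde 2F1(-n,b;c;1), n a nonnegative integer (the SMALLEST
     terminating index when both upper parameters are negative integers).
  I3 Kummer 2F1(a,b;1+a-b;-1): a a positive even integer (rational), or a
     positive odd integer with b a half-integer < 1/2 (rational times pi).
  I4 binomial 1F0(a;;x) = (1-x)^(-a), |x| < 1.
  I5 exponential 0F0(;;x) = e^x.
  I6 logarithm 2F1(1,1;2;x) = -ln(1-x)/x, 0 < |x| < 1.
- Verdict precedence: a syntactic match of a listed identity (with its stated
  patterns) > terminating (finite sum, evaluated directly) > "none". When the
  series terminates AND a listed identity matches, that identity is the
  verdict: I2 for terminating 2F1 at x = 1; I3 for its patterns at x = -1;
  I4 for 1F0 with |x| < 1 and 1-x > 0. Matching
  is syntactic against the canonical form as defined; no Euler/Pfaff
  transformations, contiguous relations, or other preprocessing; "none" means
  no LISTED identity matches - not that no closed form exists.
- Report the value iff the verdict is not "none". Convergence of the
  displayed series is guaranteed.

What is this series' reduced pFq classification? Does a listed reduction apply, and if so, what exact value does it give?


With C = 3/7: the canonical form is 1F2(-11; -2/3, -1/2; 1/2). Verdict: terminating - no listed pattern fits, but -11 in the upper list cuts the series at k = 11; direct evaluation. Its exact value is 63088490786034685263/1928414250963200000.

The tell: with t_0 = 3/7, (1)_k (prefactor 3/7) is k! itself.
Term ratio: r(k) = (1/2) * (k-11) / [(k-2/3) (k-1/2) (k+1)] - rational in k, leading ratio (1/2); with t_0 = 3/7, classification follows.


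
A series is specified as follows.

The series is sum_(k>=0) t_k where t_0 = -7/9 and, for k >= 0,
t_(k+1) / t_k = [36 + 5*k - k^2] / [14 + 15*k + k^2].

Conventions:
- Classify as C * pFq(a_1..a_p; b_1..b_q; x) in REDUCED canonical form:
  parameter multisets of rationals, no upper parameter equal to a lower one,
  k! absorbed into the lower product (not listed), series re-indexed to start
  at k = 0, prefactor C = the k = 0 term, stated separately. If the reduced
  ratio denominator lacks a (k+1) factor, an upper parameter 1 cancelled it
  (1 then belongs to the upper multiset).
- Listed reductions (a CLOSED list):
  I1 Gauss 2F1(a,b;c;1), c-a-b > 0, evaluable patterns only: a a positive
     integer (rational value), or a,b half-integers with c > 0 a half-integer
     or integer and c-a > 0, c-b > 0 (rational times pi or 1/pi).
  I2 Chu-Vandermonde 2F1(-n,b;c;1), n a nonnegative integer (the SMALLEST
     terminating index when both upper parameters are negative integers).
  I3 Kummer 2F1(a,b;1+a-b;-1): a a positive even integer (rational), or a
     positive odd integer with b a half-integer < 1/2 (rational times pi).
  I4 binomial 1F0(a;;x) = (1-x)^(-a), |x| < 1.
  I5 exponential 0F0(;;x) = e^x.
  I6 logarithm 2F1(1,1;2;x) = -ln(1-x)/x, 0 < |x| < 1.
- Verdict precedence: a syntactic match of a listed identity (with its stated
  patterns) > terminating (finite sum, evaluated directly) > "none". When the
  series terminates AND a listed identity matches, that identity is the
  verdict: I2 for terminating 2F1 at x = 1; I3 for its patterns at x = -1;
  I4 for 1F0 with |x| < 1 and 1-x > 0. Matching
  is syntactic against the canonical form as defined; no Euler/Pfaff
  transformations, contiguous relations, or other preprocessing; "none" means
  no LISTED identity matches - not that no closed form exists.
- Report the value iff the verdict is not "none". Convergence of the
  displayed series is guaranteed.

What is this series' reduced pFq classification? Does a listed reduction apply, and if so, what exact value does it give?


At argument -1: a 2F1 with upper {-9, 4}, lower {14}, scaled by C = -7/9. Verdict: Kummer's theorem (I3) applies (x = -1; c = 14 equals 1+a-b for upper {-9, 4}: listed pattern). Value: -91/9.

The tell: x = (-1) and roots of the ratio polynomials (C = -7/9, x = -1) are the negated parameters.
Consecutive-term ratio: r(k) = (-1) * (k-9) (k+4) / [(k+14) (k+1)] - poly over poly, x = (-1) from leading terms; C = -7/9 at k = 0.


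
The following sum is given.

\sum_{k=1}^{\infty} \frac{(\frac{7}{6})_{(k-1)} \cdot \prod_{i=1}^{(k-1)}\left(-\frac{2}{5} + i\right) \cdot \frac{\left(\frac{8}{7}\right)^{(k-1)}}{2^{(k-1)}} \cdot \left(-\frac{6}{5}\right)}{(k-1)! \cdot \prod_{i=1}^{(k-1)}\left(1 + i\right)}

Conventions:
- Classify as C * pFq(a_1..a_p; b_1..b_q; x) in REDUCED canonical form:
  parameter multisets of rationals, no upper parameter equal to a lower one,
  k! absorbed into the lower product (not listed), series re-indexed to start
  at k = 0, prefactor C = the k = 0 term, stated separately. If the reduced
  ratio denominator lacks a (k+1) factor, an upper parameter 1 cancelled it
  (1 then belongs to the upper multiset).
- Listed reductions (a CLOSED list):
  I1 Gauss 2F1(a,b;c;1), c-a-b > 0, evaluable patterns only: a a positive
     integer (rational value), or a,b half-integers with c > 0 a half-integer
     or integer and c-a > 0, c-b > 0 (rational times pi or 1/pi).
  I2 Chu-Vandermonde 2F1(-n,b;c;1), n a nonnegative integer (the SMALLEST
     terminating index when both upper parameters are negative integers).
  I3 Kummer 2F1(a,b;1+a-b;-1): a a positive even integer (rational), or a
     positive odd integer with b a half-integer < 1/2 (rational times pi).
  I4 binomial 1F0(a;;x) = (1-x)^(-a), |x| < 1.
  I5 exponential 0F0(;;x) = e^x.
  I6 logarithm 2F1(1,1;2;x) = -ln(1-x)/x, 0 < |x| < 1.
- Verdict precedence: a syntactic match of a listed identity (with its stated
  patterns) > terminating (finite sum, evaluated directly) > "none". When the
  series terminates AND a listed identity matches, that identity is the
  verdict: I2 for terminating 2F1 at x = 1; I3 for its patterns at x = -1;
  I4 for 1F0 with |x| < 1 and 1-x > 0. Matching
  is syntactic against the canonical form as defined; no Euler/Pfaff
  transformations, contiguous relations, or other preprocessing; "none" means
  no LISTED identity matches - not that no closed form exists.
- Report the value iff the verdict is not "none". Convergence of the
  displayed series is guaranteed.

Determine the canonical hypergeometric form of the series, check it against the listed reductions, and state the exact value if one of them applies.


This is -\frac{6}{5} * 2F1(\frac{3}{5}, \frac{7}{6}; 2; \frac{4}{7}) in reduced canonical form. Verdict: none. Every listed pattern misses the 2F1 form at \frac{4}{7}, upper {\frac{3}{5}, \frac{7}{6}}.

The tell: x = \frac{4}{7} and the two k-th powers (C = -6/5) combine into one argument.
Consecutive-term ratio: r(k) = \frac{4}{7} * (k+\frac{3}{5}) (k+\frac{7}{6}) / [(k+2) (k+1)] ; factor over Q: parameters, x = \frac{4}{7}, and C = -\frac{6}{5}.


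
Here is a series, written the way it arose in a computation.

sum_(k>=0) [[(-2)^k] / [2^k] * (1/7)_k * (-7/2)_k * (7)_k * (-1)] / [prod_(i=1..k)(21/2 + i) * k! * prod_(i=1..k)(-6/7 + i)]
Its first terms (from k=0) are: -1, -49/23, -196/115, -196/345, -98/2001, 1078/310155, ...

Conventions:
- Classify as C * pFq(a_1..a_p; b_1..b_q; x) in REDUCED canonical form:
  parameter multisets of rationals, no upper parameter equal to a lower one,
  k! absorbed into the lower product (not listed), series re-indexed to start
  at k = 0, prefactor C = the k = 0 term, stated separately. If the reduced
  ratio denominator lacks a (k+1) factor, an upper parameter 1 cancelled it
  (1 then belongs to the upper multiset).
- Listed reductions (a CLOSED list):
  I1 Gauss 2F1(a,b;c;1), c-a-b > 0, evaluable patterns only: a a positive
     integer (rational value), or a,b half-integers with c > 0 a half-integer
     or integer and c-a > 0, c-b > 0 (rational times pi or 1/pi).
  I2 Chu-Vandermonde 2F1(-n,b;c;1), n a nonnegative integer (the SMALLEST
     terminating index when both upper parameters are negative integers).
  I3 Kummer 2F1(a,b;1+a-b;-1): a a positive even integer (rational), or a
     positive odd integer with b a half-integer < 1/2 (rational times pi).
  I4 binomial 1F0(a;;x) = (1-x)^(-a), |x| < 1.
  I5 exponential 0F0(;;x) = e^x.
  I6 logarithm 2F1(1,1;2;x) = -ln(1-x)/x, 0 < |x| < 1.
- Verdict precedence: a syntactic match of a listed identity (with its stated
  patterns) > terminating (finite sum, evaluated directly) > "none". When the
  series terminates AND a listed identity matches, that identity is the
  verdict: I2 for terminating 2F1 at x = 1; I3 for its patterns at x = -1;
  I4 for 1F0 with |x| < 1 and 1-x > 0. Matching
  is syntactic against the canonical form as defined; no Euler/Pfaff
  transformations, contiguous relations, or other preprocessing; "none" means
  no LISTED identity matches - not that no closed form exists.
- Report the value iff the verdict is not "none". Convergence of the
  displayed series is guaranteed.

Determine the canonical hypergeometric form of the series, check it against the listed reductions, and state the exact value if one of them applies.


This is -1 * 2F1(-7/2, 7; 23/2; -1) in reduced canonical form. Verdict: this is Kummer (I3) (x = -1; c = 23/2 equals 1+a-b for upper {-7/2, 7}: listed pattern). Value: (-14549535/8388608) * pi.

The tell: with t_0 = -1, the two k-th powers (prefactor -1) combine into one argument.
Consecutive-term ratio: r(k) = (-1) * (k-7/2) (k+7) / [(k+23/2) (k+1)] - rational; roots negated = parameters, x = (-1), C = -1.


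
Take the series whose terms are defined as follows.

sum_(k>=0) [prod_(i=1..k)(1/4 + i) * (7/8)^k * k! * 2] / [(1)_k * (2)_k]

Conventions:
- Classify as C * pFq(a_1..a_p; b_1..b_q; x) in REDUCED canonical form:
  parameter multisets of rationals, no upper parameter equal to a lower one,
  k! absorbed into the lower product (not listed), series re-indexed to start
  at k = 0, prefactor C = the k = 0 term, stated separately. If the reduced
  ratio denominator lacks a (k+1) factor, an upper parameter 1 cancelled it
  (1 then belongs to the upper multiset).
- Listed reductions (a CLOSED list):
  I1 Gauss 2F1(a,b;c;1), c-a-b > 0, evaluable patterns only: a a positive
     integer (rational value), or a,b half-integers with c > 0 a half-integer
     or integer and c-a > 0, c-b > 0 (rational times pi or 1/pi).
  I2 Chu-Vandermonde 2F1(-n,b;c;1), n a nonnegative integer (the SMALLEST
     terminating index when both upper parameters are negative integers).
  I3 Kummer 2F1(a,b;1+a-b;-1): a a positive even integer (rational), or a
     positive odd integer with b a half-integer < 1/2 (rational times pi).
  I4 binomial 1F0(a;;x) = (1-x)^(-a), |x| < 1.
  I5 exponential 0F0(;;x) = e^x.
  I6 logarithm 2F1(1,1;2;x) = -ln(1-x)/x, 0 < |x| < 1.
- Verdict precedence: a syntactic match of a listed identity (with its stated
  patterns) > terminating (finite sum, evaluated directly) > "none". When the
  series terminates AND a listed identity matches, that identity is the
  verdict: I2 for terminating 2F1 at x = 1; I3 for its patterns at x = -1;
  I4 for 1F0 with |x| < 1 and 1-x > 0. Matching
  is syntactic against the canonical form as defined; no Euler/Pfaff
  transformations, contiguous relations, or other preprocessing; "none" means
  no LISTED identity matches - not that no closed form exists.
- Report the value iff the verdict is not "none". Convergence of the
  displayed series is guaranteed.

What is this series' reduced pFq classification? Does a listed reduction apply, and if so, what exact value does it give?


Reduced: x = 7/8, 2F1, upper = {1, 5/4}, lower = {2}, C = 2. Verdict: no listed reduction: x = 7/8 and upper {1, 5/4} fail every I1-I6 pattern.

Key step: with t_0 = 2, (1)_k (C = 2, x = 7/8) is k! itself.
Consecutive-term ratio: r(k) = (7/8) * (k+1) (k+5/4) / [(k+2) (k+1)] - rational in k, leading ratio (7/8); with t_0 = 2, classification follows.


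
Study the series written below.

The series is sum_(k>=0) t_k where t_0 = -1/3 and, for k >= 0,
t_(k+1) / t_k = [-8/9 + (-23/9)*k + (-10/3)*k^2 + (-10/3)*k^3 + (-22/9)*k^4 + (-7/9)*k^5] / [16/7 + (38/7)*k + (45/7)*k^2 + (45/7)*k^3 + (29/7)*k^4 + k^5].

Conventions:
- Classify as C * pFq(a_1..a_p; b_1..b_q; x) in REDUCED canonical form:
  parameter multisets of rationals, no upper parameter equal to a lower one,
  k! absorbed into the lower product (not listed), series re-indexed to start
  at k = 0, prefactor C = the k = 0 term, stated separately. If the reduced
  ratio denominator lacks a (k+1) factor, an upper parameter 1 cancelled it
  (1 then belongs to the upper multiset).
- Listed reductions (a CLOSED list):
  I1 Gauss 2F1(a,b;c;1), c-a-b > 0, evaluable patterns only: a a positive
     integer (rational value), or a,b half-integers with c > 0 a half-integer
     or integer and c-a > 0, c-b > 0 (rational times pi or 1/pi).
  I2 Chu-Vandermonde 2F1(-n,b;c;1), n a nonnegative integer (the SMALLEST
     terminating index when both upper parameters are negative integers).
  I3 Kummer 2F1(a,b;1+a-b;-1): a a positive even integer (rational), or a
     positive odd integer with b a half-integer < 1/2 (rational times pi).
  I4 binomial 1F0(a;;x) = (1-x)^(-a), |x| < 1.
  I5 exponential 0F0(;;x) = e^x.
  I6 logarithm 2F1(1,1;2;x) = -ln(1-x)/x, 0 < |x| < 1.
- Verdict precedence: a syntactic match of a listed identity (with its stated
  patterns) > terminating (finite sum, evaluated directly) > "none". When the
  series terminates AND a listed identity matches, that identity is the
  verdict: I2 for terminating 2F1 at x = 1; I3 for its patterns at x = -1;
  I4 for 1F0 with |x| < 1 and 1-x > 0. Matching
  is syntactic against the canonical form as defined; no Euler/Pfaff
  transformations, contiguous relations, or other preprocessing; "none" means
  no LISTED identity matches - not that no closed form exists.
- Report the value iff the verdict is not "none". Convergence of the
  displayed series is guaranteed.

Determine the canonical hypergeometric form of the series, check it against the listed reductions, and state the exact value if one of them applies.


Classification (C = -1/3): 2F1 with upper {1, 1}, lower {2}, argument x = -7/9. Verdict: the I6 logarithm reduction applies (the logarithm: parameters (1,1;2), x = -7/9). Sum: (-3/7) * ln(16/9).

Key observation: from the first term -1/3: the ratio is unreduced: k^2 + 1 divides both sides (prefactor -1/3).
Consecutive-term ratio: r(k) = (-7/9) * (k+1) (k+1) / [(k+2) (k+1)] - rational; roots negated = parameters, x = (-7/9), C = -1/3.


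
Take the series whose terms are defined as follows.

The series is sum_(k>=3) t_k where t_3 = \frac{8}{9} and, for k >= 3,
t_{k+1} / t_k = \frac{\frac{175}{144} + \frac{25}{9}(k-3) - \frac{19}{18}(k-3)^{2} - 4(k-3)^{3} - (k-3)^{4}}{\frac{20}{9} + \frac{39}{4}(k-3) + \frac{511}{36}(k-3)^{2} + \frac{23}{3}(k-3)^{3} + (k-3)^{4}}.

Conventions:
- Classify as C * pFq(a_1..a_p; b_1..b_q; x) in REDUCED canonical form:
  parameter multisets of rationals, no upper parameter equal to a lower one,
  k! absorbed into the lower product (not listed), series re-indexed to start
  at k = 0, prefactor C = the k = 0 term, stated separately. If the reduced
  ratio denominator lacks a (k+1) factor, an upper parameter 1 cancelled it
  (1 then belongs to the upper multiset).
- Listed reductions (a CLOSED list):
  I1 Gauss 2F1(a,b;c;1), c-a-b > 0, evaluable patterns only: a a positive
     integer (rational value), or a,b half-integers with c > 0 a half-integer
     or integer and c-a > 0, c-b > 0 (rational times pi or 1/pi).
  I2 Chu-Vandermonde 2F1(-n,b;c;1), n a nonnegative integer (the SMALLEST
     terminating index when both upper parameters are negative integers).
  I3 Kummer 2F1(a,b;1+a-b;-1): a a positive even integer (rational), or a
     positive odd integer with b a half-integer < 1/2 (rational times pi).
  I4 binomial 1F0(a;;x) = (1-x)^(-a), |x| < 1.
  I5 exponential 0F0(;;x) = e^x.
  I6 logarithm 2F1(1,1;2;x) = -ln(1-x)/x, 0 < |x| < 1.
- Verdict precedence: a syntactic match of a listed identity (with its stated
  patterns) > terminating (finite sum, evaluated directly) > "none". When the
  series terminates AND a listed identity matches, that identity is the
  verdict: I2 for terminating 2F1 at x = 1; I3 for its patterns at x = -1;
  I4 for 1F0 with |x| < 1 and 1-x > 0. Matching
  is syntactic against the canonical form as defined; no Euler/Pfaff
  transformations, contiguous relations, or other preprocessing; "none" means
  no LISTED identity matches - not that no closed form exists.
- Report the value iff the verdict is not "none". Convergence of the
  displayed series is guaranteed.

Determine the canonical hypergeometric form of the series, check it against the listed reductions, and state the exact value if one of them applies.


At argument -1: a 2F1 with upper {-\frac{5}{6}, \frac{7}{2}}, lower {\frac{16}{3}}, scaled by C = \frac{8}{9}. Verdict: none. No listed pattern accepts 2F1(-\frac{5}{6}, \frac{7}{2}; \frac{16}{3}; -1).

Structural cue: t_0 = \frac{8}{9} here, and the parameter 5/6 appears in both the upper and lower lists and cancels (alongside the other common factor).
Term ratio: r(k) = -1 * (k-\frac{5}{6}) (k+\frac{7}{2}) / [(k+\frac{16}{3}) (k+1)] - poly over poly, x = -1 from leading terms; C = \frac{8}{9} at k = 0.


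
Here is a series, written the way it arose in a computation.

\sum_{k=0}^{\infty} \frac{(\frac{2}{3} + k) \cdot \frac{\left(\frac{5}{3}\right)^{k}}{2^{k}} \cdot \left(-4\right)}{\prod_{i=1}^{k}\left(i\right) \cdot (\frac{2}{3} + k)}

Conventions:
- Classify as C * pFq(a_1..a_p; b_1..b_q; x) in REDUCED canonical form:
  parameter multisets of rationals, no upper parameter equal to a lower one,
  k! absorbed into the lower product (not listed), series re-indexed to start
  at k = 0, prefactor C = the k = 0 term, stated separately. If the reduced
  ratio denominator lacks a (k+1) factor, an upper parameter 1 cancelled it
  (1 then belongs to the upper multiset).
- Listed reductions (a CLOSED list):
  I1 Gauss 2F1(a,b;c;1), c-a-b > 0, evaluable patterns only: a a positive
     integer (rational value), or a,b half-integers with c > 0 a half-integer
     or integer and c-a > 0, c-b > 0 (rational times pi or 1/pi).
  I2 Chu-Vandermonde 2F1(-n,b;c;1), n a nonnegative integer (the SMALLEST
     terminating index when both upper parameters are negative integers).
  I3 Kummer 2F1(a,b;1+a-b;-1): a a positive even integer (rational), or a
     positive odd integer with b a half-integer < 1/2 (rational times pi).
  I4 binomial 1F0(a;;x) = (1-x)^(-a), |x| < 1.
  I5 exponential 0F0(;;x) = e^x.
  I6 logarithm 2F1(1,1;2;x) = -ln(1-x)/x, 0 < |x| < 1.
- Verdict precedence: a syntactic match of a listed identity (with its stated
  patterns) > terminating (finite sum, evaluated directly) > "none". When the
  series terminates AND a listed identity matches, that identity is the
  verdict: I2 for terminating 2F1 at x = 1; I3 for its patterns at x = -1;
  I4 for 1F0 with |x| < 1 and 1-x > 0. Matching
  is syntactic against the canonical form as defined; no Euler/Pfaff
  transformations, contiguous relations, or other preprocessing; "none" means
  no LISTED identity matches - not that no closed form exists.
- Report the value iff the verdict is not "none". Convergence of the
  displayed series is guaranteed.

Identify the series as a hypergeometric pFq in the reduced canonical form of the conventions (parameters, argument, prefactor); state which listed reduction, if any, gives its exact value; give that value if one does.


At argument \frac{5}{6}: a 0F0 with upper {-}, lower {-}, scaled by C = -4. Verdict: the exponential series (I5) fires (the 0F0 exponential series at x = \frac{5}{6}). Its exact value is \left(-4\right) \cdot e^{\frac{5}{6}}.

Structural cue: t_0 = -4 here, and the product of the first k integers (prefactor -4) is k!.
Term ratio: r(k) = \frac{5}{6} * 1 / [(k+1)] - poly over poly, x = \frac{5}{6} from leading terms; C = -4 at k = 0.


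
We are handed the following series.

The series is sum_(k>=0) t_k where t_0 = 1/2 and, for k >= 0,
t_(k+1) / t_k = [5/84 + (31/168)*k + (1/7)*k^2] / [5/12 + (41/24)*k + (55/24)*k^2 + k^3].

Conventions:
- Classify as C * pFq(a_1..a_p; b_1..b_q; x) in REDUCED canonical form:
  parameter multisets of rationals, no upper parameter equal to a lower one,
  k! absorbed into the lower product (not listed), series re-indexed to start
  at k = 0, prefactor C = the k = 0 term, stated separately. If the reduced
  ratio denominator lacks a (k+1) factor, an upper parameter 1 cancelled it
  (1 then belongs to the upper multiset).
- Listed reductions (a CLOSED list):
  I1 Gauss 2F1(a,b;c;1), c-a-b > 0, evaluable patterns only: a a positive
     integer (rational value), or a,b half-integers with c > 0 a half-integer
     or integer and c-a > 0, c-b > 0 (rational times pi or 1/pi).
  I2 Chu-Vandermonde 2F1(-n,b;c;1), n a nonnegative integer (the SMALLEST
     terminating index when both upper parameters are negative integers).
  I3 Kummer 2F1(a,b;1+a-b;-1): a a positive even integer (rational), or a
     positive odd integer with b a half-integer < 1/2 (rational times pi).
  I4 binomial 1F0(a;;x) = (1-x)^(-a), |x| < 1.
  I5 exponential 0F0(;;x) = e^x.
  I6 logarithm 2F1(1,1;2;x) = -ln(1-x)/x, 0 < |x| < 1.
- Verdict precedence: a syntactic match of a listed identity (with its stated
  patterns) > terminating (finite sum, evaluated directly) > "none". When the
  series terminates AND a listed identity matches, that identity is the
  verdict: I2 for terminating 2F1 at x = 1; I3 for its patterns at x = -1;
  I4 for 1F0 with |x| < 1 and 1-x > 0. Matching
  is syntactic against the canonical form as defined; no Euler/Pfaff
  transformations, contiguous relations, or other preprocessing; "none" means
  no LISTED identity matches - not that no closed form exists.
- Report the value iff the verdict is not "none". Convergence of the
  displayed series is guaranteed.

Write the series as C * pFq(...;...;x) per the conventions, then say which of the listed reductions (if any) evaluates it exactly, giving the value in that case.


Prefactor 1/2, argument 1/7: 0F0 with upper {-} over lower {-}. Verdict: the exponential series (I5) applies (the 0F0 exponential series at x = 1/7). Sum: (1/2) * e^(1/7).

Key observation: t_0 being 1/2, the parameter 5/8 appears in both the upper and lower lists and cancels (alongside the other common factor).
Term ratio: r(k) = (1/7) * 1 / [(k+1)] ; factor over Q: parameters, x = (1/7), and C = 1/2.


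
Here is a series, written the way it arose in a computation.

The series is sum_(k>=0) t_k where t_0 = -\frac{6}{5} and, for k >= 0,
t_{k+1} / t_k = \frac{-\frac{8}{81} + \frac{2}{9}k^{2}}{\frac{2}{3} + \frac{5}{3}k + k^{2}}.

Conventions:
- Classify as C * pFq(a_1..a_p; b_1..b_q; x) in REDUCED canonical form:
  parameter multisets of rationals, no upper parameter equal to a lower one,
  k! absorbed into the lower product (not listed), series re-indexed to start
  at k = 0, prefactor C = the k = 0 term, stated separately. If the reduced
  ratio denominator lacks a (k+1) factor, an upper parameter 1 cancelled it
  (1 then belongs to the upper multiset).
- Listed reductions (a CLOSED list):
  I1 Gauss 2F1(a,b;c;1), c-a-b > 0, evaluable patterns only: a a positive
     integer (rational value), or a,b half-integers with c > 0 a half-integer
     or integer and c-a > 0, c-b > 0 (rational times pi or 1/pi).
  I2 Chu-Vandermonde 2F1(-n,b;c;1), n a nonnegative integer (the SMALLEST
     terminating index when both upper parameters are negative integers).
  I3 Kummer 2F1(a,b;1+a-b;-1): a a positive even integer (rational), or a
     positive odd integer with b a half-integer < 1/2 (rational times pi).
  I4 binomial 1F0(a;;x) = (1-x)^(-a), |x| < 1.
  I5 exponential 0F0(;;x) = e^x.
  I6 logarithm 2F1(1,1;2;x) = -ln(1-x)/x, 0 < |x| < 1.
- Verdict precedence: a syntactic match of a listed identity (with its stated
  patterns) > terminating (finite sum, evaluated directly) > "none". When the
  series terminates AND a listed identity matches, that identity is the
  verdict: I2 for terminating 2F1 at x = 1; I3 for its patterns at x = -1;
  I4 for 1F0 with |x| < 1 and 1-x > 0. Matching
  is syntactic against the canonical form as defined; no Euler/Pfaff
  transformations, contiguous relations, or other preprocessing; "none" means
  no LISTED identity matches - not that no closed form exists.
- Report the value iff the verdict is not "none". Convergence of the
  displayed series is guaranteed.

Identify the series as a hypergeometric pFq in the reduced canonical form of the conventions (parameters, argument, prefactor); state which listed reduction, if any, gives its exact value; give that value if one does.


Reduced: x = \frac{2}{9}, 1F0, upper = {-\frac{2}{3}}, lower = {-}, C = -\frac{6}{5}. Verdict: this is the binomial series (I4) (the 1F0 binomial series: exponent 2/3, x = \frac{2}{9}). Exact value: \left(-\frac{6}{5}\right) \cdot \left(\frac{7}{9}\right)^{\frac{2}{3}}.

First insight: with t_0 = -\frac{6}{5}, factor the ratio over Q (C = -6/5): negated roots = parameters.
Consecutive-term ratio: r(k) = \frac{2}{9} * (k-\frac{2}{3}) / [(k+1)] - rational in k, leading ratio \frac{2}{9}; with t_0 = -\frac{6}{5}, classification follows.


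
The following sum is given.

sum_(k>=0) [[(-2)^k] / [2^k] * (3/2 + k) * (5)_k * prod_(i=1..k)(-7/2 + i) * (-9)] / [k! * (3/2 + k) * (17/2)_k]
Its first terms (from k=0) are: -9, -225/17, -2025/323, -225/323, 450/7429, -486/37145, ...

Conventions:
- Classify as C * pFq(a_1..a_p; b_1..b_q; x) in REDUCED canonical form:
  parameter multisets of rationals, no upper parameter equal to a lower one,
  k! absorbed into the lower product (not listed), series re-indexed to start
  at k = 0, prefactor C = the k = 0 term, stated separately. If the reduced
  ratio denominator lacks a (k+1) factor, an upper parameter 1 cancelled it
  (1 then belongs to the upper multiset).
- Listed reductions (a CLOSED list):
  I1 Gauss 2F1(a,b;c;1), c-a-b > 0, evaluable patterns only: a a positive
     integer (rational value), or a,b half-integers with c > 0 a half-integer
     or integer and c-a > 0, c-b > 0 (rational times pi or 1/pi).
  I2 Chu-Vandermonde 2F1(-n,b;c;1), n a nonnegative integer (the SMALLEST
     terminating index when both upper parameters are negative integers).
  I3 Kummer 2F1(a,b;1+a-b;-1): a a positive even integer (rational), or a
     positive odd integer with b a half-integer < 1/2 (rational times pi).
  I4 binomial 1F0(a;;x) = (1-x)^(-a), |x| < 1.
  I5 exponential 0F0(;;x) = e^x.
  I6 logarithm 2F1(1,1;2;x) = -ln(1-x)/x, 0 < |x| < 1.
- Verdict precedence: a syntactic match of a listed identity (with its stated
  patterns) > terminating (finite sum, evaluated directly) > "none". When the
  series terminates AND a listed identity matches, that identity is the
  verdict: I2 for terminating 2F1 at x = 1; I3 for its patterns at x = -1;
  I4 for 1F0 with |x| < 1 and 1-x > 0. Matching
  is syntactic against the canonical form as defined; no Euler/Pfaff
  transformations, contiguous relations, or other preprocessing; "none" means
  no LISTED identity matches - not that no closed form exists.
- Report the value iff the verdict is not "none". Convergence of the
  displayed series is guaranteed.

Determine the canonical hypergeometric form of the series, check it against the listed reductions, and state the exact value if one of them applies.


Reduced: x = -1, 2F1, upper = {-5/2, 5}, lower = {17/2}, C = -9. Verdict: the Kummer evaluation I3 applies (x = -1; c = 17/2 equals 1+a-b for upper {-5/2, 5}: listed pattern). Hence: (-1216215/131072) * pi.

First insight: t_0 = -9 here, and k + 3/2 divides numerator and denominator alike; C = -9 after cancelling.
Step ratio: r(k) = (-1) * (k-5/2) (k+5) / [(k+17/2) (k+1)] - rational; roots negated = parameters, x = (-1), C = -9.


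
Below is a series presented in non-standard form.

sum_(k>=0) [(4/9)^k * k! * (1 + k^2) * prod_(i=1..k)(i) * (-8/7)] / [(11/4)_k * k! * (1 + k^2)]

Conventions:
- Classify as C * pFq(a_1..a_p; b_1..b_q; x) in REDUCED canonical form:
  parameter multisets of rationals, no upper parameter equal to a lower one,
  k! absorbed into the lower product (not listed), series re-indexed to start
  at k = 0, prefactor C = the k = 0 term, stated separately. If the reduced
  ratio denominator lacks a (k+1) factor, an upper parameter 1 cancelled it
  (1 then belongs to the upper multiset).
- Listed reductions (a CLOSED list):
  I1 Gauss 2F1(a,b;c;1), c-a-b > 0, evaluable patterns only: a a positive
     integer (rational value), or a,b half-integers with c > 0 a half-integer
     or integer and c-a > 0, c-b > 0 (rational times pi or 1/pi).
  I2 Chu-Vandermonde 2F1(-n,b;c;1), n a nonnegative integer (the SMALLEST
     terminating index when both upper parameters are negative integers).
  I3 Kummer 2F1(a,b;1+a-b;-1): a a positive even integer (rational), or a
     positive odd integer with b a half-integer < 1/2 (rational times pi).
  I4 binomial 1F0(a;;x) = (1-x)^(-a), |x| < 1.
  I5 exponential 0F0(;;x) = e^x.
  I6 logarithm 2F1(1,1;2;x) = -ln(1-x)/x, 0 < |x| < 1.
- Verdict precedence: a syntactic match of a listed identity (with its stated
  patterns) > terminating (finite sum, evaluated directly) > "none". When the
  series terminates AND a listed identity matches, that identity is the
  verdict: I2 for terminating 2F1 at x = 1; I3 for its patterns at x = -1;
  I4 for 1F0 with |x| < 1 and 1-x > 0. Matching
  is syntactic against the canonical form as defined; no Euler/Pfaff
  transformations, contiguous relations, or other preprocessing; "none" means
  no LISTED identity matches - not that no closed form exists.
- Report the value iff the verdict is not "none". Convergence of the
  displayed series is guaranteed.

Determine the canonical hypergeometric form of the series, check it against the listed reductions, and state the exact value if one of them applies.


Classification (C = -8/7): 2F1 with upper {1, 1}, lower {11/4}, argument x = 4/9. Verdict: none - at argument 4/9 the multisets {1, 1} ; {11/4} match no listed identity.

The tell: t_0 being -8/7, the running product (C = -8/7) telescopes to a rising factorial.
Ratio: r(k) = (4/9) * (k+1) (k+1) / [(k+11/4) (k+1)] - rational in k, leading ratio (4/9); with t_0 = -8/7, classification follows.
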